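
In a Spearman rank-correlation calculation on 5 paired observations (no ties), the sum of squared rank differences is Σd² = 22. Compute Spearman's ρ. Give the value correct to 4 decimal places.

-0.1000

ρ = 1 − 6Σd² / [n(n²−1)] = 1 − 6×22 / (5×24)
  = 1 − 132/120 = 1 − 1.10000 ≈ -0.1000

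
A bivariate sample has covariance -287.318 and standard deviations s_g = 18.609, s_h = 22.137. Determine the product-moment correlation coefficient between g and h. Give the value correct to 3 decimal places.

r = Cov(g,h) / (s_g · s_h) = -287.318 / (18.609 × 22.137)
  = -287.318 / 411.9474 ≈ -0.697

-0.697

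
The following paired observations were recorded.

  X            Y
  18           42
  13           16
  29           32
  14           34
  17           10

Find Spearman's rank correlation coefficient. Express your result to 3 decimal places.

Rank X: 4, 1, 5, 2, 3
Rank Y: 5, 2, 3, 4, 1
d = rank(X) − rank(Y): -1, -1, 2, -2, 2; Σd² = 14
ρ = 1 − 6Σd² / [n(n²−1)] = 1 − 6×14 / (5×24) = 1 − 84/120 ≈ 0.300

0.300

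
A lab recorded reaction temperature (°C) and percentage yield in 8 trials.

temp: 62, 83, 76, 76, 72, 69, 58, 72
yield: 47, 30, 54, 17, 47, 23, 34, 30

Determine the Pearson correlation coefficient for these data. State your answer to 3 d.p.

n = 8, Σx = 568, Σy = 282, Σx² = 40778, Σy² = 11108, Σxy = 19903
nΣxy − ΣxΣy = 159224 − 160176 = -952
nΣx² − (Σx)² = 326224 − 322624 = 3600; nΣy² − (Σy)² = 88864 − 79524 = 9340
r = -952 / √(3600 × 9340) = -952 / 5798.6205 ≈ -0.164

-0.164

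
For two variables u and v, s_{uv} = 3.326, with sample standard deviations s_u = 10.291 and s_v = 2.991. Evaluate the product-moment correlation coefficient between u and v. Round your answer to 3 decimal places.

r = Cov(u,v) / (s_u · s_v) = 3.326 / (10.291 × 2.991)
  = 3.326 / 30.7804 ≈ 0.108

0.108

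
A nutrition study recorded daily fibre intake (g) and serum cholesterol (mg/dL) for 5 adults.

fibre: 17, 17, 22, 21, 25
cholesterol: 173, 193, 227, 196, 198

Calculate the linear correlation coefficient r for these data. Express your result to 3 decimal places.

0.554

n = 5, Σx = 102, Σy = 987, Σx² = 2128, Σy² = 196327, Σxy = 20282
nΣxy − ΣxΣy = 101410 − 100674 = 736
nΣx² − (Σx)² = 10640 − 10404 = 236; nΣy² − (Σy)² = 981635 − 974169 = 7466
r = 736 / √(236 × 7466) = 736 / 1327.3944 ≈ 0.554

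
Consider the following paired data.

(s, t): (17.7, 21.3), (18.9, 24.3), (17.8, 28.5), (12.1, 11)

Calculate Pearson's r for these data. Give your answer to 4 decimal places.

n = 4, Σs = 66.5, Σt = 85.1, Σs² = 1133.75, Σt² = 1977.43, Σst = 1476.68
nΣst − ΣsΣt = 5906.72 − 5659.15 = 247.57
nΣs² − (Σs)² = 4535 − 4422.25 = 112.75; nΣt² − (Σt)² = 7909.72 − 7242.01 = 667.71
r = 247.57 / √(112.75 × 667.71) = 247.57 / 274.3799 ≈ 0.9023

0.9023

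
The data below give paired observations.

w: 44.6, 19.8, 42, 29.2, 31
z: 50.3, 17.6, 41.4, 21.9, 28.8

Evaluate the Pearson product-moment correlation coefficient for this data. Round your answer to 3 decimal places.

n = 5, Σw = 166.6, Σz = 160, Σw² = 5958.84, Σz² = 5862.86, Σwz = 5862.94
nΣwz − ΣwΣz = 29314.7 − 26656 = 2658.7
nΣw² − (Σw)² = 29794.2 − 27755.56 = 2038.64; nΣz² − (Σz)² = 29314.3 − 25600 = 3714.3
r = 2658.7 / √(2038.64 × 3714.3) = 2658.7 / 2751.7486 ≈ 0.966

0.966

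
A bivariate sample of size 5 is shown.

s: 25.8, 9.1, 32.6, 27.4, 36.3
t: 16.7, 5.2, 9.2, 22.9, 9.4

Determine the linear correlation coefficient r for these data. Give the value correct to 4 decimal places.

n = 5, Σs = 131.2, Σt = 63.4, Σs² = 3879.66, Σt² = 1003.34, Σst = 1746.78
nΣst − ΣsΣt = 8733.9 − 8318.08 = 415.82
nΣs² − (Σs)² = 19398.3 − 17213.44 = 2184.86; nΣt² − (Σt)² = 5016.7 − 4019.56 = 997.14
r = 415.82 / √(2184.86 × 997.14) = 415.82 / 1476.0120 ≈ 0.2817

0.2817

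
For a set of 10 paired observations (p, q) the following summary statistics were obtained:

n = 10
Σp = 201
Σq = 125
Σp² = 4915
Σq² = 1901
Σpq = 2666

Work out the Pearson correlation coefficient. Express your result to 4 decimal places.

0.2821

r = (nΣpq − ΣpΣq) / √[(nΣp² − (Σp)²)(nΣq² − (Σq)²)]
Numerator: 10×2666 − 201×125 = 1535
Denominator: √[(49150 − 40401)(19010 − 15625)] = √[8749 × 3385] = 5442.0001
r = 1535 / 5442.0001 ≈ 0.2821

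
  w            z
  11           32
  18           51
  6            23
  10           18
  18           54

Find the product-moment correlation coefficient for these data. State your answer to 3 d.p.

0.925

n = 5, Σw = 63, Σz = 178, Σw² = 905, Σz² = 7394, Σwz = 2560
nΣwz − ΣwΣz = 12800 − 11214 = 1586
nΣw² − (Σw)² = 4525 − 3969 = 556; nΣz² − (Σz)² = 36970 − 31684 = 5286
r = 1586 / √(556 × 5286) = 1586 / 1714.3559 ≈ 0.925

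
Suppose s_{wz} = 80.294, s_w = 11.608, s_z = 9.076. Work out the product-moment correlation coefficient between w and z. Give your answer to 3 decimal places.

0.762

r = Cov(w,z) / (s_w · s_z) = 80.294 / (11.608 × 9.076)
  = 80.294 / 105.3542 ≈ 0.762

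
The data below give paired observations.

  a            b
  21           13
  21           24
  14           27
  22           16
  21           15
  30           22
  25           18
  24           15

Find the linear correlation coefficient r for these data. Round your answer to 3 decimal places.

n = 8, Σa = 178, Σb = 150, Σa² = 4104, Σb² = 2988, Σab = 3292
nΣab − ΣaΣb = 26336 − 26700 = -364
nΣa² − (Σa)² = 32832 − 31684 = 1148; nΣb² − (Σb)² = 23904 − 22500 = 1404
r = -364 / √(1148 × 1404) = -364 / 1269.5637 ≈ -0.287

-0.287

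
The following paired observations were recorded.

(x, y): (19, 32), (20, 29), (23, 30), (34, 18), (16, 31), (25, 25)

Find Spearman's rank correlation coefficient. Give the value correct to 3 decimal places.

Rank x: 2, 3, 4, 6, 1, 5
Rank y: 6, 3, 4, 1, 5, 2
d = rank(x) − rank(y): -4, 0, 0, 5, -4, 3; Σd² = 66
ρ = 1 − 6Σd² / [n(n²−1)] = 1 − 6×66 / (6×35) = 1 − 396/210 ≈ -0.886

-0.886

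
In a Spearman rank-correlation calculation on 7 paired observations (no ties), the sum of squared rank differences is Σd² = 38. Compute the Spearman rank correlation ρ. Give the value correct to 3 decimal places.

ρ = 1 − 6Σd² / [n(n²−1)] = 1 − 6×38 / (7×48)
  = 1 − 228/336 = 1 − 0.6786 ≈ 0.321

0.321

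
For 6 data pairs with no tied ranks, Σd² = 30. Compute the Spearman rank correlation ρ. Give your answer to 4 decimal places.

0.1429

ρ = 1 − 6Σd² / [n(n²−1)] = 1 − 6×30 / (6×35)
  = 1 − 180/210 = 1 − 0.85714 ≈ 0.1429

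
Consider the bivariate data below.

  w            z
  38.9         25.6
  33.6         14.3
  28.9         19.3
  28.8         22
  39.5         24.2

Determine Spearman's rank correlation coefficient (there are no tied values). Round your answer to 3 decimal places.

Rank w: 4, 3, 2, 1, 5
Rank z: 5, 1, 2, 3, 4
d = rank(w) − rank(z): -1, 2, 0, -2, 1; Σd² = 10
ρ = 1 − 6Σd² / [n(n²−1)] = 1 − 6×10 / (5×24) = 1 − 60/120 ≈ 0.500

0.500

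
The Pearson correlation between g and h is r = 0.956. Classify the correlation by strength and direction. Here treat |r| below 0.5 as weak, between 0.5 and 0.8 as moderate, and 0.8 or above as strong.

r = 0.956 > 0 so the relationship is positive.
|r| = 0.956, which falls in the strong range.

strong positive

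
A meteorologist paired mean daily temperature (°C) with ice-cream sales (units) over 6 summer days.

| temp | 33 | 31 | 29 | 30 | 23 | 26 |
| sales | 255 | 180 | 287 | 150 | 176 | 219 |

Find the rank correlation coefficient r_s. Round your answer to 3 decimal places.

Rank temp: 6, 5, 3, 4, 1, 2
Rank sales: 5, 3, 6, 1, 2, 4
d = rank(temp) − rank(sales): 1, 2, -3, 3, -1, -2; Σd² = 28
ρ = 1 − 6Σd² / [n(n²−1)] = 1 − 6×28 / (6×35) = 1 − 168/210 ≈ 0.200

0.200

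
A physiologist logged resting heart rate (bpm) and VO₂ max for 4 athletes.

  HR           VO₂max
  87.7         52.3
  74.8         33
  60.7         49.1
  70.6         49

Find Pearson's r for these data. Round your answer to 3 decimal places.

0.083

n = 4, Σx = 293.8, Σy = 183.4, Σx² = 21955.18, Σy² = 8636.1, Σxy = 13494.88
nΣxy − ΣxΣy = 53979.52 − 53882.92 = 96.6
nΣx² − (Σx)² = 87820.72 − 86318.44 = 1502.28; nΣy² − (Σy)² = 34544.4 − 33635.56 = 908.84
r = 96.6 / √(1502.28 × 908.84) = 96.6 / 1168.4743 ≈ 0.083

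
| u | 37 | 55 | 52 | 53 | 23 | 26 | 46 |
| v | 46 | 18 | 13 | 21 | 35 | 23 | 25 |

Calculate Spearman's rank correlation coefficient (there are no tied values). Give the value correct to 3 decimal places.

Rank u: 3, 7, 5, 6, 1, 2, 4
Rank v: 7, 2, 1, 3, 6, 4, 5
d = rank(u) − rank(v): -4, 5, 4, 3, -5, -2, -1; Σd² = 96
ρ = 1 − 6Σd² / [n(n²−1)] = 1 − 6×96 / (7×48) = 1 − 576/336 ≈ -0.714

-0.714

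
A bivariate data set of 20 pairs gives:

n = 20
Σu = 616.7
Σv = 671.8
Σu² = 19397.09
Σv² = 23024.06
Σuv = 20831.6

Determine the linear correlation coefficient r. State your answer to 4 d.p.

0.2791

r = (nΣuv − ΣuΣv) / √[(nΣu² − (Σu)²)(nΣv² − (Σv)²)]
Numerator: 20×20831.6 − 616.7×671.8 = 2332.94
Denominator: √[(387941.8 − 380318.89)(460481.2 − 451315.24)] = √[7622.91 × 9165.96] = 8358.9047
r = 2332.94 / 8358.9047 ≈ 0.2791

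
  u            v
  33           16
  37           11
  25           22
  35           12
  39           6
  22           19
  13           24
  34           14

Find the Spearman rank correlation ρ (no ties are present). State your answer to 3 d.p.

Rank u: 4, 7, 3, 6, 8, 2, 1, 5
Rank v: 5, 2, 7, 3, 1, 6, 8, 4
d = rank(u) − rank(v): -1, 5, -4, 3, 7, -4, -7, 1; Σd² = 166
ρ = 1 − 6Σd² / [n(n²−1)] = 1 − 6×166 / (8×63) = 1 − 996/504 ≈ -0.976

-0.976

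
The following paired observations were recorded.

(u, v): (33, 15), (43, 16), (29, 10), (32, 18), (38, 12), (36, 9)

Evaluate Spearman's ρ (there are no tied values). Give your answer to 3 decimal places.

0.086

Rank u: 3, 6, 1, 2, 5, 4
Rank v: 4, 5, 2, 6, 3, 1
d = rank(u) − rank(v): -1, 1, -1, -4, 2, 3; Σd² = 32
ρ = 1 − 6Σd² / [n(n²−1)] = 1 − 6×32 / (6×35) = 1 − 192/210 ≈ 0.086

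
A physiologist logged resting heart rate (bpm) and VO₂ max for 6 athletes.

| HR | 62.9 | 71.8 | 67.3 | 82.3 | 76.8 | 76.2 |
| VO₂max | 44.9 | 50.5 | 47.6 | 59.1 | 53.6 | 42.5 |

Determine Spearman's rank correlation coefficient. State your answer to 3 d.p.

0.657

Rank HR: 1, 3, 2, 6, 5, 4
Rank VO₂max: 2, 4, 3, 6, 5, 1
d = rank(HR) − rank(VO₂max): -1, -1, -1, 0, 0, 3; Σd² = 12
ρ = 1 − 6Σd² / [n(n²−1)] = 1 − 6×12 / (6×35) = 1 − 72/210 ≈ 0.657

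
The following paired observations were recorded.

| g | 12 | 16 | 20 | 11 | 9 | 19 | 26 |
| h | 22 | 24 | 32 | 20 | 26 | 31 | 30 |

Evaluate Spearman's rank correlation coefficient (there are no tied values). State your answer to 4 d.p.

Rank g: 3, 4, 6, 2, 1, 5, 7
Rank h: 2, 3, 7, 1, 4, 6, 5
d = rank(g) − rank(h): 1, 1, -1, 1, -3, -1, 2; Σd² = 18
ρ = 1 − 6Σd² / [n(n²−1)] = 1 − 6×18 / (7×48) = 1 − 108/336 ≈ 0.6786

0.6786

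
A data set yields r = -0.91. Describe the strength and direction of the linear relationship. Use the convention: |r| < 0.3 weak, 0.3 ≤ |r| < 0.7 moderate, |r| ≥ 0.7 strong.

r = -0.91 < 0 so the relationship is negative.
|r| = 0.91, which falls in the strong range.

strong negative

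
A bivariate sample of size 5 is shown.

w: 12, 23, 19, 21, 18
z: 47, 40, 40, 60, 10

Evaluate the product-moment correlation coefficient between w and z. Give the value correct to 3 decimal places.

n = 5, Σw = 93, Σz = 197, Σw² = 1799, Σz² = 9109, Σwz = 3684
nΣwz − ΣwΣz = 18420 − 18321 = 99
nΣw² − (Σw)² = 8995 − 8649 = 346; nΣz² − (Σz)² = 45545 − 38809 = 6736
r = 99 / √(346 × 6736) = 99 / 1526.6486 ≈ 0.065

0.065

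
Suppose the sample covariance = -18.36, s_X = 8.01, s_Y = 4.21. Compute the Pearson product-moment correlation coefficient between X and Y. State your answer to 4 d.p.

-0.5445

r = Cov(X,Y) / (s_X · s_Y) = -18.36 / (8.01 × 4.21)
  = -18.36 / 33.7221 ≈ -0.5445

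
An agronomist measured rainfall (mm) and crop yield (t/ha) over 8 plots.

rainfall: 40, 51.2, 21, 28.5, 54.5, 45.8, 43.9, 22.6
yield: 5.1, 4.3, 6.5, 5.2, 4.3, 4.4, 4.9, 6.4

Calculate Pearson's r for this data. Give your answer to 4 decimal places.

-0.9459

n = 8, Σx = 307.5, Σy = 41.1, Σx² = 12980.55, Σy² = 216.61, Σxy = 1504.48
nΣxy − ΣxΣy = 12035.84 − 12638.25 = -602.41
nΣx² − (Σx)² = 103844.4 − 94556.25 = 9288.15; nΣy² − (Σy)² = 1732.88 − 1689.21 = 43.67
r = -602.41 / √(9288.15 × 43.67) = -602.41 / 636.8779 ≈ -0.9459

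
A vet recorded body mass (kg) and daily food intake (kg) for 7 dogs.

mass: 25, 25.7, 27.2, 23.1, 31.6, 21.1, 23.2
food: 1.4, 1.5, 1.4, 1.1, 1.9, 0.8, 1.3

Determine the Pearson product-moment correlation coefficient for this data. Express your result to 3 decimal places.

n = 7, Σx = 176.9, Σy = 9.4, Σx² = 4540.95, Σy² = 13.32, Σxy = 244.12
nΣxy − ΣxΣy = 1708.84 − 1662.86 = 45.98
nΣx² − (Σx)² = 31786.65 − 31293.61 = 493.04; nΣy² − (Σy)² = 93.24 − 88.36 = 4.88
r = 45.98 / √(493.04 × 4.88) = 45.98 / 49.0514 ≈ 0.937

0.937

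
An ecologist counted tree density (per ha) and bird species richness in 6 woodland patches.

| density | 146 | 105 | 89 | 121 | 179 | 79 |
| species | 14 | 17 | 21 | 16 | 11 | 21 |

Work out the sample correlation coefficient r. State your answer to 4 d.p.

n = 6, Σx = 719, Σy = 100, Σx² = 93185, Σy² = 1744, Σxy = 11262
nΣxy − ΣxΣy = 67572 − 71900 = -4328
nΣx² − (Σx)² = 559110 − 516961 = 42149; nΣy² − (Σy)² = 10464 − 10000 = 464
r = -4328 / √(42149 × 464) = -4328 / 4422.3451 ≈ -0.9787

-0.9787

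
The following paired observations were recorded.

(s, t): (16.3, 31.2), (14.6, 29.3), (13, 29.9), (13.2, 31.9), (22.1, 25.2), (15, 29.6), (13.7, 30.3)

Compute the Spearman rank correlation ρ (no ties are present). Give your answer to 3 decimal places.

-0.464

Rank s: 6, 4, 1, 2, 7, 5, 3
Rank t: 6, 2, 4, 7, 1, 3, 5
d = rank(s) − rank(t): 0, 2, -3, -5, 6, 2, -2; Σd² = 82
ρ = 1 − 6Σd² / [n(n²−1)] = 1 − 6×82 / (7×48) = 1 − 492/336 ≈ -0.464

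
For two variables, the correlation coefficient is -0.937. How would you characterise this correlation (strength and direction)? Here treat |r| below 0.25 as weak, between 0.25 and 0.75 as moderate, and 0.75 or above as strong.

strong negative

r = -0.937 < 0 so the relationship is negative.
|r| = 0.937, which falls in the strong range.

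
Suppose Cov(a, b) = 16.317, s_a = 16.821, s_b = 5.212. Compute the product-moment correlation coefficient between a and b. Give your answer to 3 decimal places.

r = Cov(a,b) / (s_a · s_b) = 16.317 / (16.821 × 5.212)
  = 16.317 / 87.6711 ≈ 0.186

0.186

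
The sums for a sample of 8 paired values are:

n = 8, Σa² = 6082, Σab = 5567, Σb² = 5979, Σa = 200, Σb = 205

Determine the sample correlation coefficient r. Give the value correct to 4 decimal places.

0.4987

r = (nΣab − ΣaΣb) / √[(nΣa² − (Σa)²)(nΣb² − (Σb)²)]
Numerator: 8×5567 − 200×205 = 3536
Denominator: √[(48656 − 40000)(47832 − 42025)] = √[8656 × 5807] = 7089.8090
r = 3536 / 7089.8090 ≈ 0.4987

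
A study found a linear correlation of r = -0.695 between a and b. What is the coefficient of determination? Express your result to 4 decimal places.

r² = (-0.695)² = 0.4830

0.4830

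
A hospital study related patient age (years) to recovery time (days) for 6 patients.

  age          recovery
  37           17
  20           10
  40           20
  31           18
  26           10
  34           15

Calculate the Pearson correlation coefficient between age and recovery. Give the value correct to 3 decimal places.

n = 6, Σx = 188, Σy = 90, Σx² = 6162, Σy² = 1438, Σxy = 2957
nΣxy − ΣxΣy = 17742 − 16920 = 822
nΣx² − (Σx)² = 36972 − 35344 = 1628; nΣy² − (Σy)² = 8628 − 8100 = 528
r = 822 / √(1628 × 528) = 822 / 927.1375 ≈ 0.887

0.887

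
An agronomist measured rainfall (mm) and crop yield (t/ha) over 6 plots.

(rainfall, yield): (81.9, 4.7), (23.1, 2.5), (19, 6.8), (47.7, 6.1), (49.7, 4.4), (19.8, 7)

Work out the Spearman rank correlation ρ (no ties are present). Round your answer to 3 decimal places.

Rank rainfall: 6, 3, 1, 4, 5, 2
Rank yield: 3, 1, 5, 4, 2, 6
d = rank(rainfall) − rank(yield): 3, 2, -4, 0, 3, -4; Σd² = 54
ρ = 1 − 6Σd² / [n(n²−1)] = 1 − 6×54 / (6×35) = 1 − 324/210 ≈ -0.543

-0.543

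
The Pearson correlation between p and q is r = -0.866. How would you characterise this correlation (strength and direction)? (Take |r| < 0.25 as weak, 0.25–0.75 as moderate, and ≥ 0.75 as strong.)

strong negative

r = -0.866 < 0 so the relationship is negative.
|r| = 0.866, which falls in the strong range.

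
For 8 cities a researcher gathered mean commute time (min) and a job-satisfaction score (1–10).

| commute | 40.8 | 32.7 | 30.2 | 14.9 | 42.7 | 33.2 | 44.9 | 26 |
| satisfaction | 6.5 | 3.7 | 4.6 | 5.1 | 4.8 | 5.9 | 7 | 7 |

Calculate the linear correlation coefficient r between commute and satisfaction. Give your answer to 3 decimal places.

0.222

n = 8, Σx = 265.4, Σy = 44.6, Σx² = 9485.52, Σy² = 258.96, Σxy = 1498.24
nΣxy − ΣxΣy = 11985.92 − 11836.84 = 149.08
nΣx² − (Σx)² = 75884.16 − 70437.16 = 5447; nΣy² − (Σy)² = 2071.68 − 1989.16 = 82.52
r = 149.08 / √(5447 × 82.52) = 149.08 / 670.4375 ≈ 0.222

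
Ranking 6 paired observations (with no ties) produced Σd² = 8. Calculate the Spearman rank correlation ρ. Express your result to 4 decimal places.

0.7714

ρ = 1 − 6Σd² / [n(n²−1)] = 1 − 6×8 / (6×35)
  = 1 − 48/210 = 1 − 0.22857 ≈ 0.7714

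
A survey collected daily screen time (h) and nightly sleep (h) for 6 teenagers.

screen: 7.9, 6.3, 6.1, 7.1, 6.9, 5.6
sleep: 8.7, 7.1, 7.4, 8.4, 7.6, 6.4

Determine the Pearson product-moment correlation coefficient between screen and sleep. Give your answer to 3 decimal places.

0.946

n = 6, Σx = 39.9, Σy = 45.6, Σx² = 268.69, Σy² = 350.14, Σxy = 306.52
nΣxy − ΣxΣy = 1839.12 − 1819.44 = 19.68
nΣx² − (Σx)² = 1612.14 − 1592.01 = 20.13; nΣy² − (Σy)² = 2100.84 − 2079.36 = 21.48
r = 19.68 / √(20.13 × 21.48) = 19.68 / 20.7940 ≈ 0.946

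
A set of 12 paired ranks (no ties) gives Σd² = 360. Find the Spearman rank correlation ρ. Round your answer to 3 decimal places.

-0.259

ρ = 1 − 6Σd² / [n(n²−1)] = 1 − 6×360 / (12×143)
  = 1 − 2160/1716 = 1 − 1.2587 ≈ -0.259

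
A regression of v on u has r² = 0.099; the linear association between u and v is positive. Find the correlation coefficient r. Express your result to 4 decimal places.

|r| = √0.099 = 0.3146
The association is positive, so r = 0.3146.

0.3146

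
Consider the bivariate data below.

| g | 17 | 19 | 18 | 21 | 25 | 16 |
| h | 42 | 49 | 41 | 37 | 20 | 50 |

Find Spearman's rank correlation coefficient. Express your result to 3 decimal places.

-0.829

Rank g: 2, 4, 3, 5, 6, 1
Rank h: 4, 5, 3, 2, 1, 6
d = rank(g) − rank(h): -2, -1, 0, 3, 5, -5; Σd² = 64
ρ = 1 − 6Σd² / [n(n²−1)] = 1 − 6×64 / (6×35) = 1 − 384/210 ≈ -0.829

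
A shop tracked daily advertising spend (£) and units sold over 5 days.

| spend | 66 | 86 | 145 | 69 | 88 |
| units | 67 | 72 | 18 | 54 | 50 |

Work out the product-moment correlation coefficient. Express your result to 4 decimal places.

n = 5, Σx = 454, Σy = 261, Σx² = 45282, Σy² = 15413, Σxy = 21350
nΣxy − ΣxΣy = 106750 − 118494 = -11744
nΣx² − (Σx)² = 226410 − 206116 = 20294; nΣy² − (Σy)² = 77065 − 68121 = 8944
r = -11744 / √(20294 × 8944) = -11744 / 13472.5475 ≈ -0.8717

-0.8717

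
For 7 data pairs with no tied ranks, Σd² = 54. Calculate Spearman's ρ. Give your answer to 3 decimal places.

0.036

ρ = 1 − 6Σd² / [n(n²−1)] = 1 − 6×54 / (7×48)
  = 1 − 324/336 = 1 − 0.9643 ≈ 0.036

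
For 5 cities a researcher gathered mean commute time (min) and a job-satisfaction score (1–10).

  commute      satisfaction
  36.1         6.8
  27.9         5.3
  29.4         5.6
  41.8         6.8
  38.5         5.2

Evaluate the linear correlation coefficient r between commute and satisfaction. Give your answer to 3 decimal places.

0.561

n = 5, Σx = 173.7, Σy = 29.7, Σx² = 6175.47, Σy² = 178.97, Σxy = 1042.43
nΣxy − ΣxΣy = 5212.15 − 5158.89 = 53.26
nΣx² − (Σx)² = 30877.35 − 30171.69 = 705.66; nΣy² − (Σy)² = 894.85 − 882.09 = 12.76
r = 53.26 / √(705.66 × 12.76) = 53.26 / 94.8906 ≈ 0.561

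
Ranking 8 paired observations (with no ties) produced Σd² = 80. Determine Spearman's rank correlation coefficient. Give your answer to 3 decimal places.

ρ = 1 − 6Σd² / [n(n²−1)] = 1 − 6×80 / (8×63)
  = 1 − 480/504 = 1 − 0.9524 ≈ 0.048

0.048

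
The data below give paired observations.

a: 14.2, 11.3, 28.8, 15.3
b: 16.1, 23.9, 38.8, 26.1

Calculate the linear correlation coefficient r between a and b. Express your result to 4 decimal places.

n = 4, Σa = 69.6, Σb = 104.9, Σa² = 1392.86, Σb² = 3017.07, Σab = 2015.46
nΣab − ΣaΣb = 8061.84 − 7301.04 = 760.8
nΣa² − (Σa)² = 5571.44 − 4844.16 = 727.28; nΣb² − (Σb)² = 12068.28 − 11004.01 = 1064.27
r = 760.8 / √(727.28 × 1064.27) = 760.8 / 879.7854 ≈ 0.8648

0.8648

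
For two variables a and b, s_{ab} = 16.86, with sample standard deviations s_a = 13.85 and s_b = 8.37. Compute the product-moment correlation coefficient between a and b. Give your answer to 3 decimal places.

r = Cov(a,b) / (s_a · s_b) = 16.86 / (13.85 × 8.37)
  = 16.86 / 115.9245 ≈ 0.145

0.145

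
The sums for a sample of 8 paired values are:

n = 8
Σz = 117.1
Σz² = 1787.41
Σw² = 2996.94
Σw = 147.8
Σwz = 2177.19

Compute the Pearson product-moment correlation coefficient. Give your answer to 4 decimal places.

0.0985

r = (nΣwz − ΣwΣz) / √[(nΣw² − (Σw)²)(nΣz² − (Σz)²)]
Numerator: 8×2177.19 − 147.8×117.1 = 110.14
Denominator: √[(23975.52 − 21844.84)(14299.28 − 13712.41)] = √[2130.68 × 586.87] = 1118.2272
r = 110.14 / 1118.2272 ≈ 0.0985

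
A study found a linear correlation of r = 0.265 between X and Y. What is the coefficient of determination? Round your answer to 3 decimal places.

0.070

r² = (0.265)² = 0.070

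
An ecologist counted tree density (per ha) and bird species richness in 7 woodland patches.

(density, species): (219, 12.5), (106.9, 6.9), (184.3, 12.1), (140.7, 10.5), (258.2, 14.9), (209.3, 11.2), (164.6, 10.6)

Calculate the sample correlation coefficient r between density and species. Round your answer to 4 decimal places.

0.9335

n = 7, Σx = 1283, Σy = 78.7, Σx² = 250718.48, Σy² = 920.33, Σxy = 15118.59
nΣxy − ΣxΣy = 105830.13 − 100972.1 = 4858.03
nΣx² − (Σx)² = 1755029.36 − 1646089 = 108940.36; nΣy² − (Σy)² = 6442.31 − 6193.69 = 248.62
r = 4858.03 / √(108940.36 × 248.62) = 4858.03 / 5204.3013 ≈ 0.9335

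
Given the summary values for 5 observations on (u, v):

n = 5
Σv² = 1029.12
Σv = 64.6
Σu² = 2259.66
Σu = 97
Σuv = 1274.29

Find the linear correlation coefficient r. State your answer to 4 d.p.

0.0776

r = (nΣuv − ΣuΣv) / √[(nΣu² − (Σu)²)(nΣv² − (Σv)²)]
Numerator: 5×1274.29 − 97×64.6 = 105.25
Denominator: √[(11298.3 − 9409)(5145.6 − 4173.16)] = √[1889.3 × 972.44] = 1355.4449
r = 105.25 / 1355.4449 ≈ 0.0776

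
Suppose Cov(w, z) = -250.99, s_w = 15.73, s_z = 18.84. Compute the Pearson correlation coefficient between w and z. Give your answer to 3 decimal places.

r = Cov(w,z) / (s_w · s_z) = -250.99 / (15.73 × 18.84)
  = -250.99 / 296.3532 ≈ -0.847

-0.847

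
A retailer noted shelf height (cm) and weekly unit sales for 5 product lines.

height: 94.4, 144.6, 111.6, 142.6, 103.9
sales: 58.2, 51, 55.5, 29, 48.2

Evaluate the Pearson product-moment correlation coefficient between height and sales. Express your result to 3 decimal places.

n = 5, Σx = 597.1, Σy = 241.9, Σx² = 73405.05, Σy² = 12232.73, Σxy = 28205.86
nΣxy − ΣxΣy = 141029.3 − 144438.49 = -3409.19
nΣx² − (Σx)² = 367025.25 − 356528.41 = 10496.84; nΣy² − (Σy)² = 61163.65 − 58515.61 = 2648.04
r = -3409.19 / √(10496.84 × 2648.04) = -3409.19 / 5272.1961 ≈ -0.647

-0.647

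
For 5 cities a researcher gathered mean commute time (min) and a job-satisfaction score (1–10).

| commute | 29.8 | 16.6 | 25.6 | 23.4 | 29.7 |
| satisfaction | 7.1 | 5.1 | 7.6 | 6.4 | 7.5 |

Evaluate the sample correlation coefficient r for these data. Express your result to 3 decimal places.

n = 5, Σx = 125.1, Σy = 33.7, Σx² = 3248.61, Σy² = 231.39, Σxy = 863.31
nΣxy − ΣxΣy = 4316.55 − 4215.87 = 100.68
nΣx² − (Σx)² = 16243.05 − 15650.01 = 593.04; nΣy² − (Σy)² = 1156.95 − 1135.69 = 21.26
r = 100.68 / √(593.04 × 21.26) = 100.68 / 112.2855 ≈ 0.897

0.897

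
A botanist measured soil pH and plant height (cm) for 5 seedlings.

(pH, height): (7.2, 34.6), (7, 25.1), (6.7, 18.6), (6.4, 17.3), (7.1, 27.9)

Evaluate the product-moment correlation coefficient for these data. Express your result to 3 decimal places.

0.925

n = 5, Σx = 34.4, Σy = 123.5, Σx² = 237.1, Σy² = 3250.83, Σxy = 858.25
nΣxy − ΣxΣy = 4291.25 − 4248.4 = 42.85
nΣx² − (Σx)² = 1185.5 − 1183.36 = 2.14; nΣy² − (Σy)² = 16254.15 − 15252.25 = 1001.9
r = 42.85 / √(2.14 × 1001.9) = 42.85 / 46.3041 ≈ 0.925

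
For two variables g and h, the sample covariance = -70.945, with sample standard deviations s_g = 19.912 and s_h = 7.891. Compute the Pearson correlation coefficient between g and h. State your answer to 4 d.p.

-0.4515

r = Cov(g,h) / (s_g · s_h) = -70.945 / (19.912 × 7.891)
  = -70.945 / 157.1256 ≈ -0.4515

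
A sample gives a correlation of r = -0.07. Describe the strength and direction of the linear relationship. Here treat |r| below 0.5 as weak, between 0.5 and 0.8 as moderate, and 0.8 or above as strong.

weak negative

r = -0.07 < 0 so the relationship is negative.
|r| = 0.07, which falls in the weak range.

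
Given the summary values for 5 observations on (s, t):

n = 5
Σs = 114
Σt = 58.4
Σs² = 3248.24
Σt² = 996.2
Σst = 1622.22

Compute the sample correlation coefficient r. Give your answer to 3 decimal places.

r = (nΣst − ΣsΣt) / √[(nΣs² − (Σs)²)(nΣt² − (Σt)²)]
Numerator: 5×1622.22 − 114×58.4 = 1453.5
Denominator: √[(16241.2 − 12996)(4981 − 3410.56)] = √[3245.2 × 1570.44] = 2257.5190
r = 1453.5 / 2257.5190 ≈ 0.644

0.644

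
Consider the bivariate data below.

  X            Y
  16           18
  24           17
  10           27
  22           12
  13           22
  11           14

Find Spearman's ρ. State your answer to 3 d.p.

-0.543

Rank X: 4, 6, 1, 5, 3, 2
Rank Y: 4, 3, 6, 1, 5, 2
d = rank(X) − rank(Y): 0, 3, -5, 4, -2, 0; Σd² = 54
ρ = 1 − 6Σd² / [n(n²−1)] = 1 − 6×54 / (6×35) = 1 − 324/210 ≈ -0.543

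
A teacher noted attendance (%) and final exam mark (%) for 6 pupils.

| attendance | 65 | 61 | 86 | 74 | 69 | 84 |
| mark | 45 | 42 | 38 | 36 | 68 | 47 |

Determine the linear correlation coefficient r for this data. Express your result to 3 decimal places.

n = 6, Σx = 439, Σy = 276, Σx² = 32635, Σy² = 13362, Σxy = 20059
nΣxy − ΣxΣy = 120354 − 121164 = -810
nΣx² − (Σx)² = 195810 − 192721 = 3089; nΣy² − (Σy)² = 80172 − 76176 = 3996
r = -810 / √(3089 × 3996) = -810 / 3513.3522 ≈ -0.231

-0.231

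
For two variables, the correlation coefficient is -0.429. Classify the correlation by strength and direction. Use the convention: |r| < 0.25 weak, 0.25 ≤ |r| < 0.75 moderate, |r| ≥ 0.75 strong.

r = -0.429 < 0 so the relationship is negative.
|r| = 0.429, which falls in the moderate range.

moderate negative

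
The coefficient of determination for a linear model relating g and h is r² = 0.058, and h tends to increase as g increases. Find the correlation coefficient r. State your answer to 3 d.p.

|r| = √0.058 = 0.241
The association is positive, so r = 0.241.

0.241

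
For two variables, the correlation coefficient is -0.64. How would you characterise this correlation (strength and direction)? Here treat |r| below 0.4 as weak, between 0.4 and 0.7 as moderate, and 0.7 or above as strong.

r = -0.64 < 0 so the relationship is negative.
|r| = 0.64, which falls in the moderate range.

moderate negative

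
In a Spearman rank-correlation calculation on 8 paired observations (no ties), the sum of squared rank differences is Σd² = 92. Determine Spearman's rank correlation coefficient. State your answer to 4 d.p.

-0.0952

ρ = 1 − 6Σd² / [n(n²−1)] = 1 − 6×92 / (8×63)
  = 1 − 552/504 = 1 − 1.09524 ≈ -0.0952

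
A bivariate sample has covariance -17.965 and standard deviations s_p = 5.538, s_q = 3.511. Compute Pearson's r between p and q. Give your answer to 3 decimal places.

r = Cov(p,q) / (s_p · s_q) = -17.965 / (5.538 × 3.511)
  = -17.965 / 19.4439 ≈ -0.924

-0.924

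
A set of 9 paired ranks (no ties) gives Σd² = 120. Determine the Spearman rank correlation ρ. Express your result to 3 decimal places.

ρ = 1 − 6Σd² / [n(n²−1)] = 1 − 6×120 / (9×80)
  = 1 − 720/720 = 1 − 1.0000 ≈ 0.000

0.000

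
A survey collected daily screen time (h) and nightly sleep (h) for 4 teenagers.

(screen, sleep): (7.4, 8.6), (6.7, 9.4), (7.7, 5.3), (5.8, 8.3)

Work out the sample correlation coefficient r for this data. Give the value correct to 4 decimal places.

n = 4, Σx = 27.6, Σy = 31.6, Σx² = 192.58, Σy² = 259.3, Σxy = 215.57
nΣxy − ΣxΣy = 862.28 − 872.16 = -9.88
nΣx² − (Σx)² = 770.32 − 761.76 = 8.56; nΣy² − (Σy)² = 1037.2 − 998.56 = 38.64
r = -9.88 / √(8.56 × 38.64) = -9.88 / 18.1868 ≈ -0.5433

-0.5433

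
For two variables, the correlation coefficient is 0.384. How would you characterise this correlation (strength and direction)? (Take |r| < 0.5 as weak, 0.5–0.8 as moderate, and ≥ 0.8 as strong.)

weak positive

r = 0.384 > 0 so the relationship is positive.
|r| = 0.384, which falls in the weak range.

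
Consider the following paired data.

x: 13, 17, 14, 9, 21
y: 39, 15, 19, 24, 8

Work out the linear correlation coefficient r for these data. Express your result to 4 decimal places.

-0.6786

n = 5, Σx = 74, Σy = 105, Σx² = 1176, Σy² = 2747, Σxy = 1412
nΣxy − ΣxΣy = 7060 − 7770 = -710
nΣx² − (Σx)² = 5880 − 5476 = 404; nΣy² − (Σy)² = 13735 − 11025 = 2710
r = -710 / √(404 × 2710) = -710 / 1046.3460 ≈ -0.6786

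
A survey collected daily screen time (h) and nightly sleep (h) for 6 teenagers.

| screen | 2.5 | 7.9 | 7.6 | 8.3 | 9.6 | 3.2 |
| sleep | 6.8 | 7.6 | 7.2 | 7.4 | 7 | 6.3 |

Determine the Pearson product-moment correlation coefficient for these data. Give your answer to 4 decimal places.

n = 6, Σx = 39.1, Σy = 42.3, Σx² = 297.71, Σy² = 299.29, Σxy = 280.54
nΣxy − ΣxΣy = 1683.24 − 1653.93 = 29.31
nΣx² − (Σx)² = 1786.26 − 1528.81 = 257.45; nΣy² − (Σy)² = 1795.74 − 1789.29 = 6.45
r = 29.31 / √(257.45 × 6.45) = 29.31 / 40.7499 ≈ 0.7193

0.7193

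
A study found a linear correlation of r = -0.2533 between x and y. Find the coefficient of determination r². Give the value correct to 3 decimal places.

r² = (-0.2533)² = 0.064

0.064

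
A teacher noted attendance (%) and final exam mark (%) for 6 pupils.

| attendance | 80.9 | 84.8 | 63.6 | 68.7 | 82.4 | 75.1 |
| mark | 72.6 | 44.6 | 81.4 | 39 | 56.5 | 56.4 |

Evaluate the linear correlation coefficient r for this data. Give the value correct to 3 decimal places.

n = 6, Σx = 455.5, Σy = 350.5, Σx² = 34930.27, Σy² = 21780.09, Σxy = 26403
nΣxy − ΣxΣy = 158418 − 159652.75 = -1234.75
nΣx² − (Σx)² = 209581.62 − 207480.25 = 2101.37; nΣy² − (Σy)² = 130680.54 − 122850.25 = 7830.29
r = -1234.75 / √(2101.37 × 7830.29) = -1234.75 / 4056.3945 ≈ -0.304

-0.304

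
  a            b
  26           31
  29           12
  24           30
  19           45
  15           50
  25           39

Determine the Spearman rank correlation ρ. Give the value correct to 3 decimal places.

Rank a: 5, 6, 3, 2, 1, 4
Rank b: 3, 1, 2, 5, 6, 4
d = rank(a) − rank(b): 2, 5, 1, -3, -5, 0; Σd² = 64
ρ = 1 − 6Σd² / [n(n²−1)] = 1 − 6×64 / (6×35) = 1 − 384/210 ≈ -0.829

-0.829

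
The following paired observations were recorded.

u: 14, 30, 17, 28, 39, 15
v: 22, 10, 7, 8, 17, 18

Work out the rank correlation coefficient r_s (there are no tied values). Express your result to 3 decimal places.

-0.429

Rank u: 1, 5, 3, 4, 6, 2
Rank v: 6, 3, 1, 2, 4, 5
d = rank(u) − rank(v): -5, 2, 2, 2, 2, -3; Σd² = 50
ρ = 1 − 6Σd² / [n(n²−1)] = 1 − 6×50 / (6×35) = 1 − 300/210 ≈ -0.429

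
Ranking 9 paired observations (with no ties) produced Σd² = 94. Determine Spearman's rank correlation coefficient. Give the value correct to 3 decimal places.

ρ = 1 − 6Σd² / [n(n²−1)] = 1 − 6×94 / (9×80)
  = 1 − 564/720 = 1 − 0.7833 ≈ 0.217

0.217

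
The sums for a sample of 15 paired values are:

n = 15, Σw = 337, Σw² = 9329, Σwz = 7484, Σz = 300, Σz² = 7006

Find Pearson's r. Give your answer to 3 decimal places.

0.559

r = (nΣwz − ΣwΣz) / √[(nΣw² − (Σw)²)(nΣz² − (Σz)²)]
Numerator: 15×7484 − 337×300 = 11160
Denominator: √[(139935 − 113569)(105090 − 90000)] = √[26366 × 15090] = 19946.5019
r = 11160 / 19946.5019 ≈ 0.559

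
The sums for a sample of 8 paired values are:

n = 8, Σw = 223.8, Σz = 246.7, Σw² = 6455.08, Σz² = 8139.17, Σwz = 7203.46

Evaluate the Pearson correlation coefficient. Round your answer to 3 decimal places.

0.940

r = (nΣwz − ΣwΣz) / √[(nΣw² − (Σw)²)(nΣz² − (Σz)²)]
Numerator: 8×7203.46 − 223.8×246.7 = 2416.22
Denominator: √[(51640.64 − 50086.44)(65113.36 − 60860.89)] = √[1554.2 × 4252.47] = 2570.8343
r = 2416.22 / 2570.8343 ≈ 0.940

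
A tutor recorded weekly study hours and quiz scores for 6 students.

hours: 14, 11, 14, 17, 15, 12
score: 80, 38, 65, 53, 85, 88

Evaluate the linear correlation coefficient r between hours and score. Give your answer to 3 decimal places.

n = 6, Σx = 83, Σy = 409, Σx² = 1171, Σy² = 29847, Σxy = 5680
nΣxy − ΣxΣy = 34080 − 33947 = 133
nΣx² − (Σx)² = 7026 − 6889 = 137; nΣy² − (Σy)² = 179082 − 167281 = 11801
r = 133 / √(137 × 11801) = 133 / 1271.5097 ≈ 0.105

0.105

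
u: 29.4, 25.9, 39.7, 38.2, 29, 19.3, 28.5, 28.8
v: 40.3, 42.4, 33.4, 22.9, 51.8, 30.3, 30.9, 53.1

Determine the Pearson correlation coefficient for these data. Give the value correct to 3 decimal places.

-0.259

n = 8, Σu = 238.8, Σv = 305.1, Σu² = 7425.68, Σv² = 12437.57, Σuv = 8980.66
nΣuv − ΣuΣv = 71845.28 − 72857.88 = -1012.6
nΣu² − (Σu)² = 59405.44 − 57025.44 = 2380; nΣv² − (Σv)² = 99500.56 − 93086.01 = 6414.55
r = -1012.6 / √(2380 × 6414.55) = -1012.6 / 3907.2534 ≈ -0.259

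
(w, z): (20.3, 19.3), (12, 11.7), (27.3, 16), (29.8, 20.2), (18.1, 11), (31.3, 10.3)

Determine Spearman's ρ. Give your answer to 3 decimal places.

0.029

Rank w: 3, 1, 4, 5, 2, 6
Rank z: 5, 3, 4, 6, 2, 1
d = rank(w) − rank(z): -2, -2, 0, -1, 0, 5; Σd² = 34
ρ = 1 − 6Σd² / [n(n²−1)] = 1 − 6×34 / (6×35) = 1 − 204/210 ≈ 0.029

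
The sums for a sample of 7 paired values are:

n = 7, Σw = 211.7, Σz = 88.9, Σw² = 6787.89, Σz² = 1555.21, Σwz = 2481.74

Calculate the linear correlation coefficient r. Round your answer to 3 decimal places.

r = (nΣwz − ΣwΣz) / √[(nΣw² − (Σw)²)(nΣz² − (Σz)²)]
Numerator: 7×2481.74 − 211.7×88.9 = -1447.95
Denominator: √[(47515.23 − 44816.89)(10886.47 − 7903.21)] = √[2698.34 × 2983.26] = 2837.2257
r = -1447.95 / 2837.2257 ≈ -0.510

-0.510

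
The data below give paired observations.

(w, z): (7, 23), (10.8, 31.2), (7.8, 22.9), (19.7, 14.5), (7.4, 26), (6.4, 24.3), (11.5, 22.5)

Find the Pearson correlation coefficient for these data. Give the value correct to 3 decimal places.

-0.640

n = 7, Σw = 70.6, Σz = 164.4, Σw² = 842.54, Σz² = 4009.84, Σwz = 1568.9
nΣwz − ΣwΣz = 10982.3 − 11606.64 = -624.34
nΣw² − (Σw)² = 5897.78 − 4984.36 = 913.42; nΣz² − (Σz)² = 28068.88 − 27027.36 = 1041.52
r = -624.34 / √(913.42 × 1041.52) = -624.34 / 975.3693 ≈ -0.640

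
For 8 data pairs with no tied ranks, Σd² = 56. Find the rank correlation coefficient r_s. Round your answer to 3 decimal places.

ρ = 1 − 6Σd² / [n(n²−1)] = 1 − 6×56 / (8×63)
  = 1 − 336/504 = 1 − 0.6667 ≈ 0.333

0.333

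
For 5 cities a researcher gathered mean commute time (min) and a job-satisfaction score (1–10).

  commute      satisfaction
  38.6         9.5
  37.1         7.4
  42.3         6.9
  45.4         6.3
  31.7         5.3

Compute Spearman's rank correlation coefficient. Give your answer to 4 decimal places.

Rank commute: 3, 2, 4, 5, 1
Rank satisfaction: 5, 4, 3, 2, 1
d = rank(commute) − rank(satisfaction): -2, -2, 1, 3, 0; Σd² = 18
ρ = 1 − 6Σd² / [n(n²−1)] = 1 − 6×18 / (5×24) = 1 − 108/120 ≈ 0.1000

0.1000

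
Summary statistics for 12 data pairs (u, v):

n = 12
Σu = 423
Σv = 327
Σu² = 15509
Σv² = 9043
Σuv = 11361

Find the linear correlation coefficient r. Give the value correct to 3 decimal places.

r = (nΣuv − ΣuΣv) / √[(nΣu² − (Σu)²)(nΣv² − (Σv)²)]
Numerator: 12×11361 − 423×327 = -1989
Denominator: √[(186108 − 178929)(108516 − 106929)] = √[7179 × 1587] = 3375.3626
r = -1989 / 3375.3626 ≈ -0.589

-0.589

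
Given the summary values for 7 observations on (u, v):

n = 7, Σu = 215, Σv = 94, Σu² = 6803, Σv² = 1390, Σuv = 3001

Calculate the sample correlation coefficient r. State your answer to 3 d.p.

0.713

r = (nΣuv − ΣuΣv) / √[(nΣu² − (Σu)²)(nΣv² − (Σv)²)]
Numerator: 7×3001 − 215×94 = 797
Denominator: √[(47621 − 46225)(9730 − 8836)] = √[1396 × 894] = 1117.1499
r = 797 / 1117.1499 ≈ 0.713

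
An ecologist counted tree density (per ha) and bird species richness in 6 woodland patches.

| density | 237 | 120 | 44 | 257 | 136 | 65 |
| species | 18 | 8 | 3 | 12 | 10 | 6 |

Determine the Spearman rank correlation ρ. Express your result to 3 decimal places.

Rank density: 5, 3, 1, 6, 4, 2
Rank species: 6, 3, 1, 5, 4, 2
d = rank(density) − rank(species): -1, 0, 0, 1, 0, 0; Σd² = 2
ρ = 1 − 6Σd² / [n(n²−1)] = 1 − 6×2 / (6×35) = 1 − 12/210 ≈ 0.943

0.943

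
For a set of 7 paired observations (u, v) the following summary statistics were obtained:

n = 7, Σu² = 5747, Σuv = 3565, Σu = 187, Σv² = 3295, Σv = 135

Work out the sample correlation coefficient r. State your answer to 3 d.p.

-0.057

r = (nΣuv − ΣuΣv) / √[(nΣu² − (Σu)²)(nΣv² − (Σv)²)]
Numerator: 7×3565 − 187×135 = -290
Denominator: √[(40229 − 34969)(23065 − 18225)] = √[5260 × 4840] = 5045.6318
r = -290 / 5045.6318 ≈ -0.057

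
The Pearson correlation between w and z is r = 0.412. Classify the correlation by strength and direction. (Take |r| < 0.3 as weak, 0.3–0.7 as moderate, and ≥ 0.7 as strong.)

r = 0.412 > 0 so the relationship is positive.
|r| = 0.412, which falls in the moderate range.

moderate positive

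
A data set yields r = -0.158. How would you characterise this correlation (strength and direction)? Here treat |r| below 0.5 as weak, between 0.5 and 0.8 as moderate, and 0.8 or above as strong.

r = -0.158 < 0 so the relationship is negative.
|r| = 0.158, which falls in the weak range.

weak negative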